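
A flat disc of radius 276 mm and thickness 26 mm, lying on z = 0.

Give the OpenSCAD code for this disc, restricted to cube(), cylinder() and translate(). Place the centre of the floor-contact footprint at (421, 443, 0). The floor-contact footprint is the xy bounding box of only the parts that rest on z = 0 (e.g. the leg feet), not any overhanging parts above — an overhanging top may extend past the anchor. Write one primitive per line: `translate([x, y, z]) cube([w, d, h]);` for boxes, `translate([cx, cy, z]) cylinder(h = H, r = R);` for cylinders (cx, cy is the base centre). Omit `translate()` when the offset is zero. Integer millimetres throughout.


translate([421, 443, 0]) cylinder(h = 26, r = 276);


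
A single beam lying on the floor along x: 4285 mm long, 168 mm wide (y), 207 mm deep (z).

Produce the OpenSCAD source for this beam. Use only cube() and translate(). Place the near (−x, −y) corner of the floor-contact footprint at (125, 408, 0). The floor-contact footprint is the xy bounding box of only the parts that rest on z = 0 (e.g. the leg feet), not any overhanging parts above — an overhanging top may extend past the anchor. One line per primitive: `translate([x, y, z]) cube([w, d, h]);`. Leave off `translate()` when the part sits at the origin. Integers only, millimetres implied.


translate([125, 408, 0]) cube([4285, 168, 207]);


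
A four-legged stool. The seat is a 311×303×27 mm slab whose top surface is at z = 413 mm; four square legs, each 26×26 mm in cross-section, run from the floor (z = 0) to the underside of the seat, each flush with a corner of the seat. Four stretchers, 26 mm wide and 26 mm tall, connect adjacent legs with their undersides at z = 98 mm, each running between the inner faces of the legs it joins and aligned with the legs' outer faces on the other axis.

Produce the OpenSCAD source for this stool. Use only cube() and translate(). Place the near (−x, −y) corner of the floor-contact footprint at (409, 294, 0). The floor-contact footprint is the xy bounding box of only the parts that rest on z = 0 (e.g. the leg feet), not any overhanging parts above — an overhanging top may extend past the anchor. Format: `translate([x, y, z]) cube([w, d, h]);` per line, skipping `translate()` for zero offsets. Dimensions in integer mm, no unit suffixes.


translate([409, 294, 386]) cube([311, 303, 27]);
translate([409, 294, 0]) cube([26, 26, 386]);
translate([694, 294, 0]) cube([26, 26, 386]);
translate([409, 571, 0]) cube([26, 26, 386]);
translate([694, 571, 0]) cube([26, 26, 386]);
translate([435, 294, 98]) cube([259, 26, 26]);
translate([435, 571, 98]) cube([259, 26, 26]);
translate([409, 320, 98]) cube([26, 251, 26]);
translate([694, 320, 98]) cube([26, 251, 26]);


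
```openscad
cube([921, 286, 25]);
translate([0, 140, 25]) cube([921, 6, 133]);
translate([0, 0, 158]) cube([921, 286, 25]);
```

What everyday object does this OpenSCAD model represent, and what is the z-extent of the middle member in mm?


An I-beam. The web height is 133 mm.

Two wide flanges with a thin centred web — an I-beam. Overall 183 mm minus two 25 mm flanges gives a web of 183 − 2·25 = 133 mm.


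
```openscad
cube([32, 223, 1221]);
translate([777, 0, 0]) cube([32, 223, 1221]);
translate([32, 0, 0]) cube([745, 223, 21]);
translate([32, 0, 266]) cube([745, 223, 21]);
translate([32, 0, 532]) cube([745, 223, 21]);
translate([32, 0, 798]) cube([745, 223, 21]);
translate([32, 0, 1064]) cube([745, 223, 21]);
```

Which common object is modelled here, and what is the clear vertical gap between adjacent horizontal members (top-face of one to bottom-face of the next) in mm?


A bookshelf. The clear shelf gap is 245 mm.

Two tall side panels with 5 horizontal boards between them — a bookshelf. The first two shelf undersides are at z = 0 and z = 266; with shelf thickness 21, the clear gap is 266 − 0 − 21 = 245 mm.


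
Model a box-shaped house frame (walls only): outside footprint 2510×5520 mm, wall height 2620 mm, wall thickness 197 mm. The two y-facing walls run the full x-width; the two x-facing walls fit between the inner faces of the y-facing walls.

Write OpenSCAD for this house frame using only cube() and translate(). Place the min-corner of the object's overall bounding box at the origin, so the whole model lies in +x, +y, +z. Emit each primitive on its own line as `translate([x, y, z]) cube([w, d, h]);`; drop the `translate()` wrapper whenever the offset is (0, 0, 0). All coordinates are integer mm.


cube([2510, 197, 2620]);
translate([0, 5323, 0]) cube([2510, 197, 2620]);
translate([0, 197, 0]) cube([197, 5126, 2620]);
translate([2313, 197, 0]) cube([197, 5126, 2620]);


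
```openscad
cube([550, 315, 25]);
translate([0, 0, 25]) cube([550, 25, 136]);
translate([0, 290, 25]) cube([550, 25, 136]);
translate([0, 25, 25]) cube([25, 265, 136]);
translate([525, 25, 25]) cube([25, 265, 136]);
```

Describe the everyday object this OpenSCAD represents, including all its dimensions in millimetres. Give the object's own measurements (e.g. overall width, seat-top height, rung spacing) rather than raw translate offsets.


An open-topped rectangular box: outside dimensions 550×315×161 mm, with a uniform wall and base thickness of 25 mm. The base is a full 550×315 slab on the floor; four walls sit on top of the base. The front and back walls (the −y and +y sides) span the full width; the two side walls fit between them.


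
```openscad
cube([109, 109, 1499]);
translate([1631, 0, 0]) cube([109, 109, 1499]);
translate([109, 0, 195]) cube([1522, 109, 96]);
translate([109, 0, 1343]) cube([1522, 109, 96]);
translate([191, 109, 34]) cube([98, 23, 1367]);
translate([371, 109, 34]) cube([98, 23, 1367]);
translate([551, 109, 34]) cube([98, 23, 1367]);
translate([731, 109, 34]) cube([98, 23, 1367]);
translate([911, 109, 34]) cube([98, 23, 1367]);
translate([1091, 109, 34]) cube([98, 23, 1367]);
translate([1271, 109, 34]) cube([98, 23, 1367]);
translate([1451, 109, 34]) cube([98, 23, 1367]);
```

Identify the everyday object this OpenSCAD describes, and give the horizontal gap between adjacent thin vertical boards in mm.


A fence section. The picket gap is 82 mm.

Two posts, two rails, 8 pickets — a fence section. Span 1522 mm holds 8 pickets of 98 mm with 9 equal gaps: ⌊(1522 − 8·98) / 9⌋ = 82 mm.


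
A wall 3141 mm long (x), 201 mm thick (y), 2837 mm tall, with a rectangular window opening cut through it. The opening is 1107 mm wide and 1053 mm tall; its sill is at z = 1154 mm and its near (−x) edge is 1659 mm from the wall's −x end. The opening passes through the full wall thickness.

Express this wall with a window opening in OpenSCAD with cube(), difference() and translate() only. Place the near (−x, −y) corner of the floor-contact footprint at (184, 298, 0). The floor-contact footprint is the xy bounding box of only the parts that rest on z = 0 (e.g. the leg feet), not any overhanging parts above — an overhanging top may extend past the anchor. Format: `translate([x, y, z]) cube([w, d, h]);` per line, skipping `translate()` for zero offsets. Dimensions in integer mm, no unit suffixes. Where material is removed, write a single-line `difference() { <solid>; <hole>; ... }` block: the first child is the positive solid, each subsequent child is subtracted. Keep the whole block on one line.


difference() { translate([184, 298, 0]) cube([3141, 201, 2837]); translate([1843, 298, 1154]) cube([1107, 201, 1053]); }


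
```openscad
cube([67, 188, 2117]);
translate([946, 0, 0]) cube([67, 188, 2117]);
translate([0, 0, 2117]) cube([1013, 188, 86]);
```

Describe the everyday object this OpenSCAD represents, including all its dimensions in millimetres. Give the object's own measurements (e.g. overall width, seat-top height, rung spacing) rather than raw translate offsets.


A door frame. The clear opening is 879 mm wide and 2117 mm high. Two 67 mm wide jambs, 188 mm deep, stand either side of the opening from the floor to the top of the opening. A 86 mm thick head sits across the top of both jambs, spanning the full outside width of the frame.


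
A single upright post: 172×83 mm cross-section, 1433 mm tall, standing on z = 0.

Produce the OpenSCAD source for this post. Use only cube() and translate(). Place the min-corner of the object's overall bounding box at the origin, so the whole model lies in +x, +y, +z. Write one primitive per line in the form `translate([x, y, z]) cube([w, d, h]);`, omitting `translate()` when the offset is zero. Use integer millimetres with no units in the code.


cube([172, 83, 1433]);


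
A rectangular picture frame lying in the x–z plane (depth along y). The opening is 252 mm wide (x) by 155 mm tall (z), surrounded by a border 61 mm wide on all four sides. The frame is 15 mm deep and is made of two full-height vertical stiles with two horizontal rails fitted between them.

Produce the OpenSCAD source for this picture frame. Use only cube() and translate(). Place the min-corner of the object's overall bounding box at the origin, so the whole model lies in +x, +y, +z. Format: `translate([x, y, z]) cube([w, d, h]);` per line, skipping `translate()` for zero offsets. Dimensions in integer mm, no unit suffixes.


cube([61, 15, 277]);
translate([313, 0, 0]) cube([61, 15, 277]);
translate([61, 0, 0]) cube([252, 15, 61]);
translate([61, 0, 216]) cube([252, 15, 61]);


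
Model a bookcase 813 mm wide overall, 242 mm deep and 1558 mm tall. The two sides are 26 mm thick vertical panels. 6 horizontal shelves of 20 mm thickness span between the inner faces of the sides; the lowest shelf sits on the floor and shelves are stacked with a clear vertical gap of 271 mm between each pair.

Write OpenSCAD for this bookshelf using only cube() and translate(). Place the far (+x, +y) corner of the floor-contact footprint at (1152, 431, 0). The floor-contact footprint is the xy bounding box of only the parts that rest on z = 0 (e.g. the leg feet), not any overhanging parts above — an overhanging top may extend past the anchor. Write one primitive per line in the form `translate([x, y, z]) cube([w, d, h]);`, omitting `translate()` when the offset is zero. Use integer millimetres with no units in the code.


translate([339, 189, 0]) cube([26, 242, 1558]);
translate([1126, 189, 0]) cube([26, 242, 1558]);
translate([365, 189, 0]) cube([761, 242, 20]);
translate([365, 189, 291]) cube([761, 242, 20]);
translate([365, 189, 582]) cube([761, 242, 20]);
translate([365, 189, 873]) cube([761, 242, 20]);
translate([365, 189, 1164]) cube([761, 242, 20]);
translate([365, 189, 1455]) cube([761, 242, 20]);


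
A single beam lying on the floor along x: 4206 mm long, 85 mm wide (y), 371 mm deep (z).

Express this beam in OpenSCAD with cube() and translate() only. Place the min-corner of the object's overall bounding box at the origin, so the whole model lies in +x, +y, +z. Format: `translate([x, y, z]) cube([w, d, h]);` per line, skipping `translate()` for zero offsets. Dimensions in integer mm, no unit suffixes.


cube([4206, 85, 371]);


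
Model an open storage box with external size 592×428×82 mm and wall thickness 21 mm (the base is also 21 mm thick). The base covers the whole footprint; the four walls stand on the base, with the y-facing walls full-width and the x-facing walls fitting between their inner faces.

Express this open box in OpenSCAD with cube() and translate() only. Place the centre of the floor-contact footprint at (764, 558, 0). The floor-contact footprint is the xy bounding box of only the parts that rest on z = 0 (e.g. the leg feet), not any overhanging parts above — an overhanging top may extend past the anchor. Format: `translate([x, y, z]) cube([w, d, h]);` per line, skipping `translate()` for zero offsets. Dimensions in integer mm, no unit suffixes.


translate([468, 344, 0]) cube([592, 428, 21]);
translate([468, 344, 21]) cube([592, 21, 61]);
translate([468, 751, 21]) cube([592, 21, 61]);
translate([468, 365, 21]) cube([21, 386, 61]);
translate([1039, 365, 21]) cube([21, 386, 61]);


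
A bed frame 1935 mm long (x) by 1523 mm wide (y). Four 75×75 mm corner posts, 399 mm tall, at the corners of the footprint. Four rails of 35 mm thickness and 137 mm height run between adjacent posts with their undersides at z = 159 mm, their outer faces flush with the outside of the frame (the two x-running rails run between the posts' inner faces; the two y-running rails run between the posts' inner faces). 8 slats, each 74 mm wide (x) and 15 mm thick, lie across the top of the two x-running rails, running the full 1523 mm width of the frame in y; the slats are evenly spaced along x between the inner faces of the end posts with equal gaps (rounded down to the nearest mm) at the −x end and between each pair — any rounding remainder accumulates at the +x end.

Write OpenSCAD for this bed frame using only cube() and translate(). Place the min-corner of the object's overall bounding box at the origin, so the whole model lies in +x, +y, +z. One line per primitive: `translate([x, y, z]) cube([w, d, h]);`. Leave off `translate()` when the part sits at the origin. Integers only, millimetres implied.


// slat z = rail_z + rail_h = 159 + 137 = 296
// slat gap = ⌊(1785 − 8·74) / 9⌋ = 132
cube([75, 75, 399]);
translate([0, 1448, 0]) cube([75, 75, 399]);
translate([1860, 0, 0]) cube([75, 75, 399]);
translate([1860, 1448, 0]) cube([75, 75, 399]);
translate([75, 0, 159]) cube([1785, 35, 137]);
translate([75, 1488, 159]) cube([1785, 35, 137]);
translate([0, 75, 159]) cube([35, 1373, 137]);
translate([1900, 75, 159]) cube([35, 1373, 137]);
translate([207, 0, 296]) cube([74, 1523, 15]);
translate([413, 0, 296]) cube([74, 1523, 15]);
translate([619, 0, 296]) cube([74, 1523, 15]);
translate([825, 0, 296]) cube([74, 1523, 15]);
translate([1031, 0, 296]) cube([74, 1523, 15]);
translate([1237, 0, 296]) cube([74, 1523, 15]);
translate([1443, 0, 296]) cube([74, 1523, 15]);
translate([1649, 0, 296]) cube([74, 1523, 15]);


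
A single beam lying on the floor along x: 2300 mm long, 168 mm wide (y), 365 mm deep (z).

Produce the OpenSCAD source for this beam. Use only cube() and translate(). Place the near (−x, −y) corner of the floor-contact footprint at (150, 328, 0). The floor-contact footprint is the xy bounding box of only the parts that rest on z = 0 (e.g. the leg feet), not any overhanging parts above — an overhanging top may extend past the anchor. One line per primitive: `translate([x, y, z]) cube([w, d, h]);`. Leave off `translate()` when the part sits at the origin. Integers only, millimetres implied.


translate([150, 328, 0]) cube([2300, 168, 365]);


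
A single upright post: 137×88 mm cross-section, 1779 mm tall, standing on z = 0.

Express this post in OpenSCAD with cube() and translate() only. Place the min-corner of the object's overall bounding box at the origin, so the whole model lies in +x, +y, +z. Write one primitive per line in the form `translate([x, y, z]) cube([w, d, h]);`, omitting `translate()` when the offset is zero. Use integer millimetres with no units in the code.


cube([137, 88, 1779]);


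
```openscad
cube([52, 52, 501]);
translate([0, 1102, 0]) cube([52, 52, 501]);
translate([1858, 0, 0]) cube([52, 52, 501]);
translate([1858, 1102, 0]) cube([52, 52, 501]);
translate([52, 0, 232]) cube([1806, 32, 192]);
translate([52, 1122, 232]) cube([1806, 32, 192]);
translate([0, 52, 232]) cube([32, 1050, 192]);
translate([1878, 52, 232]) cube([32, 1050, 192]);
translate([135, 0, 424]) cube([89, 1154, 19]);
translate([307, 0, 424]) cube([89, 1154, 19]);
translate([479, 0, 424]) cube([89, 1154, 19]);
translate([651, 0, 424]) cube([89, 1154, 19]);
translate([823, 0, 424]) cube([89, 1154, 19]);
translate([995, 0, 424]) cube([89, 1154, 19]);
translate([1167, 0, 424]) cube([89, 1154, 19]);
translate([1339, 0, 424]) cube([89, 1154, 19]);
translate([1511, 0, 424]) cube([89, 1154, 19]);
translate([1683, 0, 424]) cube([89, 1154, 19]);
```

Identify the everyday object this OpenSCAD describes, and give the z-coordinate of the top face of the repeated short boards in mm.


A bed frame. The slat-top height is 443 mm.

Four posts, four rails, and a row of slats — a bed frame. Slats sit on the rails at z = 232 + 192 = 424; with slat thickness 19, the top is 443 mm.


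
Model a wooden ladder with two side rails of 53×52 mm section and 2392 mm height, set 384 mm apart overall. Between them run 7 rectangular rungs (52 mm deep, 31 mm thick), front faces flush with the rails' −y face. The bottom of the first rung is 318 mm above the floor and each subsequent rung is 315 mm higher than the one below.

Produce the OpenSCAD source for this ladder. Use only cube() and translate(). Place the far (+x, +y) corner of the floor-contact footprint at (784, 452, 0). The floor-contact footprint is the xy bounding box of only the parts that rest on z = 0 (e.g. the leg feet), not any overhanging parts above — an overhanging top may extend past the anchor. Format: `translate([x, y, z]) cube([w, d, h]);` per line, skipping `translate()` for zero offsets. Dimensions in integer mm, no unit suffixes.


translate([400, 400, 0]) cube([53, 52, 2392]);
translate([731, 400, 0]) cube([53, 52, 2392]);
translate([453, 400, 318]) cube([278, 52, 31]);
translate([453, 400, 633]) cube([278, 52, 31]);
translate([453, 400, 948]) cube([278, 52, 31]);
translate([453, 400, 1263]) cube([278, 52, 31]);
translate([453, 400, 1578]) cube([278, 52, 31]);
translate([453, 400, 1893]) cube([278, 52, 31]);
translate([453, 400, 2208]) cube([278, 52, 31]);


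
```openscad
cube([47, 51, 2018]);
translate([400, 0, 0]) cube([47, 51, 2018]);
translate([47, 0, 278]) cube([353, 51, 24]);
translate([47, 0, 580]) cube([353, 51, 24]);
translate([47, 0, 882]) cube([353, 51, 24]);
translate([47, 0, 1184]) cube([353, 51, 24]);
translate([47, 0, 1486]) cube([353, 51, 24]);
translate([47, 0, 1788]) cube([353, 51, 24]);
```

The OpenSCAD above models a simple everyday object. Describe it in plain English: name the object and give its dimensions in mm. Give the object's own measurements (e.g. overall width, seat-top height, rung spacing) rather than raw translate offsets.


A straight ladder. Two 47×51 mm vertical rails, 2018 mm tall, stand 447 mm apart (outside-to-outside) with their front faces coplanar on the −y side. 6 rungs, each 51 mm deep and 24 mm tall, span between the inner faces of the rails, front faces flush with the rails. The lowest rung's underside is at z = 278 mm and rungs are spaced 302 mm apart (underside to underside).


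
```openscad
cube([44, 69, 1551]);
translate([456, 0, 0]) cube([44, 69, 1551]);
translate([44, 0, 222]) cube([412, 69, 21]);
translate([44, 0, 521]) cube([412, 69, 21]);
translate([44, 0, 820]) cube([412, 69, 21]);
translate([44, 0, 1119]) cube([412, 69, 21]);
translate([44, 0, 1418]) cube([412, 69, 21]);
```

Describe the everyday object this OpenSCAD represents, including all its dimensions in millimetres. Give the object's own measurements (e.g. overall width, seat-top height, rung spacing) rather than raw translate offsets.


A straight ladder. Two 44×69 mm vertical rails, 1551 mm tall, stand 500 mm apart (outside-to-outside) with their front faces coplanar on the −y side. 5 rungs, each 69 mm deep and 21 mm tall, span between the inner faces of the rails, front faces flush with the rails. The lowest rung's underside is at z = 222 mm and rungs are spaced 299 mm apart (underside to underside).


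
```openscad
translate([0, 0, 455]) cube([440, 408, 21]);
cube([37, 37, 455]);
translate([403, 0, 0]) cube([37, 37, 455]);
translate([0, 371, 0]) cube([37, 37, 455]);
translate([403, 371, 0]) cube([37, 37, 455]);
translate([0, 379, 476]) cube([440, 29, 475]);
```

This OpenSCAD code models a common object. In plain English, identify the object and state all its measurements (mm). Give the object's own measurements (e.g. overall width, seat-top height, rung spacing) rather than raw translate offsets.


A chair. The seat is a 440×408×21 mm slab with its top at z = 476 mm, on four 37×37 mm corner legs (flush with the seat edges, standing on z = 0). A flat backrest 29 mm thick, 475 mm tall, spans the full seat width and rises from the seat top along its +y edge, rear face flush with the rear of the seat.


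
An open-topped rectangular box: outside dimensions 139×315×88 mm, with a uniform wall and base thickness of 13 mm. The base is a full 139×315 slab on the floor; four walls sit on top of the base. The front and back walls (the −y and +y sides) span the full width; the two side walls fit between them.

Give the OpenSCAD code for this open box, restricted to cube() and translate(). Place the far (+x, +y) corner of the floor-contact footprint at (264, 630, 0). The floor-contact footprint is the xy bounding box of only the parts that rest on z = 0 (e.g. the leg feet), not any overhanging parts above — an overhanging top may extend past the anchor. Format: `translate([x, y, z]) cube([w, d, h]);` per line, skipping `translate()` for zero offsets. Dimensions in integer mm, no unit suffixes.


translate([125, 315, 0]) cube([139, 315, 13]);
translate([125, 315, 13]) cube([139, 13, 75]);
translate([125, 617, 13]) cube([139, 13, 75]);
translate([125, 328, 13]) cube([13, 289, 75]);
translate([251, 328, 13]) cube([13, 289, 75]);


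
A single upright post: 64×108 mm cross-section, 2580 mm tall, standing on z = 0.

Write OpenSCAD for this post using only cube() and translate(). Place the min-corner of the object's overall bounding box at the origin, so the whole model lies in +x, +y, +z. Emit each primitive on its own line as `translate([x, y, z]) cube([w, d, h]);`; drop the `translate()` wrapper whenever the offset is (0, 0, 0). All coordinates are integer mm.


cube([64, 108, 2580]);


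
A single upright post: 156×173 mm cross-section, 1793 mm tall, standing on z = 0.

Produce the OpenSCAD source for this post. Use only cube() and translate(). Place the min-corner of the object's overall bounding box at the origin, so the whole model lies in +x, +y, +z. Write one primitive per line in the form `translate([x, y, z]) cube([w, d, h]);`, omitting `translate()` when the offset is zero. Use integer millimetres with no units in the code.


cube([156, 173, 1793]);


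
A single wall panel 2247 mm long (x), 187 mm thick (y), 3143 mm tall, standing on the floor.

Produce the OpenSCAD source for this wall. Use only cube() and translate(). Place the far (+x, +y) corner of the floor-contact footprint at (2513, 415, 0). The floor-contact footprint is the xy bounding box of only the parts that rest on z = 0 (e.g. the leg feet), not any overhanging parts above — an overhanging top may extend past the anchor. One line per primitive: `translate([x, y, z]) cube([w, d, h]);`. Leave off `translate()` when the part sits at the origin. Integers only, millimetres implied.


translate([266, 228, 0]) cube([2247, 187, 3143]);


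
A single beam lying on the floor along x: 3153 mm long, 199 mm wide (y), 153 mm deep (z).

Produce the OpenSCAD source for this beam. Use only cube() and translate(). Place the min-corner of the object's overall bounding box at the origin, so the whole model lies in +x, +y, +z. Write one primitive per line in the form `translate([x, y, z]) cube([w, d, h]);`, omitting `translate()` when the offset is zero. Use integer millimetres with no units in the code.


cube([3153, 199, 153]);


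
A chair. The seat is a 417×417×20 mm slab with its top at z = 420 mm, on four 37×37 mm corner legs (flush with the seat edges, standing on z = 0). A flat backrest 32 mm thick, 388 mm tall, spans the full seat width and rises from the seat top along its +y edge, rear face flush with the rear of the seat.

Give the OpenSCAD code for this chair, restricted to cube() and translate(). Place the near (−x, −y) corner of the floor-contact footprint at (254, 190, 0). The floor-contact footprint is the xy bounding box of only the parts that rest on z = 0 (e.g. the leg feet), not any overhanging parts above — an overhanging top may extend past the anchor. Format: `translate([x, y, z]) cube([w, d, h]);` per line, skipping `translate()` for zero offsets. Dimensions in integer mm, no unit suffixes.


translate([254, 190, 400]) cube([417, 417, 20]);
translate([254, 190, 0]) cube([37, 37, 400]);
translate([634, 190, 0]) cube([37, 37, 400]);
translate([254, 570, 0]) cube([37, 37, 400]);
translate([634, 570, 0]) cube([37, 37, 400]);
translate([254, 575, 420]) cube([417, 32, 388]);


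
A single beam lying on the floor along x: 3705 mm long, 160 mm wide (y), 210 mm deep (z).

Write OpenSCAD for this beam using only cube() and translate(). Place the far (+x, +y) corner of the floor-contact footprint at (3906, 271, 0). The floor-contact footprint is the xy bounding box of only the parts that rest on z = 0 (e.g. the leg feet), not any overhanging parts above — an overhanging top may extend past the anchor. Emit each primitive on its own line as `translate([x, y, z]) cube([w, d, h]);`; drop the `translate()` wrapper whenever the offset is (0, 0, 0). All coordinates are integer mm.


translate([201, 111, 0]) cube([3705, 160, 210]);


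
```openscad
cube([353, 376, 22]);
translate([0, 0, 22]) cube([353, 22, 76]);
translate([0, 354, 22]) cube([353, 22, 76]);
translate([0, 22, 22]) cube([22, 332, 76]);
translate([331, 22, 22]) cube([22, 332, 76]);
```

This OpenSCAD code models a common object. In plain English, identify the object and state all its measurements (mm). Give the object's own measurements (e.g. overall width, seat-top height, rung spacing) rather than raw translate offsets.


An open-topped rectangular box: outside dimensions 353×376×98 mm, with a uniform wall and base thickness of 22 mm. The base is a full 353×376 slab on the floor; four walls sit on top of the base. The front and back walls (the −y and +y sides) span the full width; the two side walls fit between them.


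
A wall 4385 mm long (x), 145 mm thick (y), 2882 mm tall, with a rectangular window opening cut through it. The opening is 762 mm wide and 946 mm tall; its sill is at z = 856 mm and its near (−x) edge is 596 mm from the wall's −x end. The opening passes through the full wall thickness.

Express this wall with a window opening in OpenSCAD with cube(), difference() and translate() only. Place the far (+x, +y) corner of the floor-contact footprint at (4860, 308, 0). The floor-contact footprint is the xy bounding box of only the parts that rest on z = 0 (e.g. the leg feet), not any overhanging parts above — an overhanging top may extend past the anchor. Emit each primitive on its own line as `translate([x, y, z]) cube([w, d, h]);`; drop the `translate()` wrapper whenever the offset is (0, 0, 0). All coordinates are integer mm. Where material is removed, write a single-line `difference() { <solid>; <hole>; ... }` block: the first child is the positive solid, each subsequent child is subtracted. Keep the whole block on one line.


difference() { translate([475, 163, 0]) cube([4385, 145, 2882]); translate([1071, 163, 856]) cube([762, 145, 946]); }


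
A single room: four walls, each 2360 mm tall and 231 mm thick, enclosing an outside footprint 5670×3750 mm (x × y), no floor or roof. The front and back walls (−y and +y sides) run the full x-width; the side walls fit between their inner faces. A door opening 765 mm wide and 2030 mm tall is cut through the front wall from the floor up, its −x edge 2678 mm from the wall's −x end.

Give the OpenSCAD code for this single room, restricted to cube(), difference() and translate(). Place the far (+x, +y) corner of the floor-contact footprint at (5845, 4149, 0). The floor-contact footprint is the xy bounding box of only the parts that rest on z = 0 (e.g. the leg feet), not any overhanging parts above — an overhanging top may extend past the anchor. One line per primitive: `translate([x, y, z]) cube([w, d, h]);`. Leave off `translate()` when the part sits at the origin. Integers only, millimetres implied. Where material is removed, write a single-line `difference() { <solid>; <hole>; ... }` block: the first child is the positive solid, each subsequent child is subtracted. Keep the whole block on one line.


difference() { translate([175, 399, 0]) cube([5670, 231, 2360]); translate([2853, 399, 0]) cube([765, 231, 2030]); }
translate([175, 3918, 0]) cube([5670, 231, 2360]);
translate([175, 630, 0]) cube([231, 3288, 2360]);
translate([5614, 630, 0]) cube([231, 3288, 2360]);


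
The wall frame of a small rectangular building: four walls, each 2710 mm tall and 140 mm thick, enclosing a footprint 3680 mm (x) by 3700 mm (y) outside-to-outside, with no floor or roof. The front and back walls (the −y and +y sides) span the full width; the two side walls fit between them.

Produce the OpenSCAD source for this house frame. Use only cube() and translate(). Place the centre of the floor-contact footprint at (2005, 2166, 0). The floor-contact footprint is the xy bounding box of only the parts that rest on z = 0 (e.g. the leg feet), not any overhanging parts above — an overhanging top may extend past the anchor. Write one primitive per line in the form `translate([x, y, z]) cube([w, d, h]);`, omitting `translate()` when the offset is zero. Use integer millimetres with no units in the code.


translate([165, 316, 0]) cube([3680, 140, 2710]);
translate([165, 3876, 0]) cube([3680, 140, 2710]);
translate([165, 456, 0]) cube([140, 3420, 2710]);
translate([3705, 456, 0]) cube([140, 3420, 2710]);


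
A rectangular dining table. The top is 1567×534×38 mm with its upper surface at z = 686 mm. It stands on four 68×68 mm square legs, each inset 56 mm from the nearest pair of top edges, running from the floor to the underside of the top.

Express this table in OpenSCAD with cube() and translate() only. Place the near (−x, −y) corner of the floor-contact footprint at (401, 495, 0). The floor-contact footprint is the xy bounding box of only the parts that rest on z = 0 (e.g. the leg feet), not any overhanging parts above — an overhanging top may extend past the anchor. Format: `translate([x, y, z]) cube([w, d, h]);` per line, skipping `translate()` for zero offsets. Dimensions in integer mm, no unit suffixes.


translate([345, 439, 648]) cube([1567, 534, 38]);
translate([401, 495, 0]) cube([68, 68, 648]);
translate([1788, 495, 0]) cube([68, 68, 648]);
translate([401, 849, 0]) cube([68, 68, 648]);
translate([1788, 849, 0]) cube([68, 68, 648]);


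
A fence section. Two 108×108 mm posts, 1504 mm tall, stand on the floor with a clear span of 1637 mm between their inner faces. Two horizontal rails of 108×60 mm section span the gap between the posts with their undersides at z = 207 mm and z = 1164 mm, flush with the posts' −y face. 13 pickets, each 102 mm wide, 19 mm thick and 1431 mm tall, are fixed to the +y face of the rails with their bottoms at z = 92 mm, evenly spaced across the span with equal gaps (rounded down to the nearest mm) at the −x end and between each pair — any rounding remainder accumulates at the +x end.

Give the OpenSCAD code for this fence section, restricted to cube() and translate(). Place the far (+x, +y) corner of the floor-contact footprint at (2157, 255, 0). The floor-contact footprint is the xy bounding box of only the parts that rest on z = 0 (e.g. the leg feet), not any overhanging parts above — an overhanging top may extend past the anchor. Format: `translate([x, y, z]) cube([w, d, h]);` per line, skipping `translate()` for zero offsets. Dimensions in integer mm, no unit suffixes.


translate([304, 147, 0]) cube([108, 108, 1504]);
translate([2049, 147, 0]) cube([108, 108, 1504]);
translate([412, 147, 207]) cube([1637, 108, 60]);
translate([412, 147, 1164]) cube([1637, 108, 60]);
translate([434, 255, 92]) cube([102, 19, 1431]);
translate([558, 255, 92]) cube([102, 19, 1431]);
translate([682, 255, 92]) cube([102, 19, 1431]);
translate([806, 255, 92]) cube([102, 19, 1431]);
translate([930, 255, 92]) cube([102, 19, 1431]);
translate([1054, 255, 92]) cube([102, 19, 1431]);
translate([1178, 255, 92]) cube([102, 19, 1431]);
translate([1302, 255, 92]) cube([102, 19, 1431]);
translate([1426, 255, 92]) cube([102, 19, 1431]);
translate([1550, 255, 92]) cube([102, 19, 1431]);
translate([1674, 255, 92]) cube([102, 19, 1431]);
translate([1798, 255, 92]) cube([102, 19, 1431]);
translate([1922, 255, 92]) cube([102, 19, 1431]);


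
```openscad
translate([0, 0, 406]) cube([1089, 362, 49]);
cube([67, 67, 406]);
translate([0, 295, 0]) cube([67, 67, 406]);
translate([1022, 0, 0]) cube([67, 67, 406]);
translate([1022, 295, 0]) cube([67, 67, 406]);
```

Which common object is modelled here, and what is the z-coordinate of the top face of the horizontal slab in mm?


A bench. The seat-top height is 455 mm.

A long slab on four corner posts — a bench. The slab sits at z = 406 with thickness 49, so the top is 406 + 49 = 455 mm.


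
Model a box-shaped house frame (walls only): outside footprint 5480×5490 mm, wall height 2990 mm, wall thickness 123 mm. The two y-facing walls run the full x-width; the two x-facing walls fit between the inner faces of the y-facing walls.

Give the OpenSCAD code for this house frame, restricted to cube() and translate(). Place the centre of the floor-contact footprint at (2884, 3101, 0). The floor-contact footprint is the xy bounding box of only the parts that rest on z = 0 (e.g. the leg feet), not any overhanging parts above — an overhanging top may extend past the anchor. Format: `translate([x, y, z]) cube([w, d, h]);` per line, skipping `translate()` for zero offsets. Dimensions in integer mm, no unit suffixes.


translate([144, 356, 0]) cube([5480, 123, 2990]);
translate([144, 5723, 0]) cube([5480, 123, 2990]);
translate([144, 479, 0]) cube([123, 5244, 2990]);
translate([5501, 479, 0]) cube([123, 5244, 2990]);


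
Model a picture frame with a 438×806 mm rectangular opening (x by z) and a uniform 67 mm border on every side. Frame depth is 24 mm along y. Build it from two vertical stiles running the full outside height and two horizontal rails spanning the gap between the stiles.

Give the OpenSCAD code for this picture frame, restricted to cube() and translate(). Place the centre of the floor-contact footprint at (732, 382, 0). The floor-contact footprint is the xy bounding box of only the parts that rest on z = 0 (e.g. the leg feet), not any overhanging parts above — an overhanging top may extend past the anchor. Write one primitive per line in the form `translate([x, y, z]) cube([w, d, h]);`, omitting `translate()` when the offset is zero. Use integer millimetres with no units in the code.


translate([446, 370, 0]) cube([67, 24, 940]);
translate([951, 370, 0]) cube([67, 24, 940]);
translate([513, 370, 0]) cube([438, 24, 67]);
translate([513, 370, 873]) cube([438, 24, 67]);


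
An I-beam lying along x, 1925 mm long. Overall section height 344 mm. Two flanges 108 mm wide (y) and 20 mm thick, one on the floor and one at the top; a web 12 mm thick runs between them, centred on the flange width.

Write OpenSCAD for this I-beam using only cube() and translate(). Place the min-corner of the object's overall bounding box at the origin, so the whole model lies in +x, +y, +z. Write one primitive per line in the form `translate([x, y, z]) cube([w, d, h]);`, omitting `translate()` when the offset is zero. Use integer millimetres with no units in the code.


cube([1925, 108, 20]);
translate([0, 48, 20]) cube([1925, 12, 304]);
translate([0, 0, 324]) cube([1925, 108, 20]);


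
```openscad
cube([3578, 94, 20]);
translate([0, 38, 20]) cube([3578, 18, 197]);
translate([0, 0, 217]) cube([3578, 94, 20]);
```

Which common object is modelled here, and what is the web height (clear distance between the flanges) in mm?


An I-beam. The web height is 197 mm.

Two wide flanges with a thin centred web — an I-beam. Overall 237 mm minus two 20 mm flanges gives a web of 237 − 2·20 = 197 mm.


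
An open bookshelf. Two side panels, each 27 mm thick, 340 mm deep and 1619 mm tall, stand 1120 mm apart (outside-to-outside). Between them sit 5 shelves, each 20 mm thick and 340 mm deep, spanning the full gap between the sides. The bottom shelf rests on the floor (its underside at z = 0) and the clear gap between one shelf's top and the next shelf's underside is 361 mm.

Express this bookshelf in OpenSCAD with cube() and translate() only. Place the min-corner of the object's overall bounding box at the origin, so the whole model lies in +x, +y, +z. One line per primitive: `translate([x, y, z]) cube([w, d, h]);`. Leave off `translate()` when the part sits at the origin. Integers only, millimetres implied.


cube([27, 340, 1619]);
translate([1093, 0, 0]) cube([27, 340, 1619]);
translate([27, 0, 0]) cube([1066, 340, 20]);
translate([27, 0, 381]) cube([1066, 340, 20]);
translate([27, 0, 762]) cube([1066, 340, 20]);
translate([27, 0, 1143]) cube([1066, 340, 20]);
translate([27, 0, 1524]) cube([1066, 340, 20]);


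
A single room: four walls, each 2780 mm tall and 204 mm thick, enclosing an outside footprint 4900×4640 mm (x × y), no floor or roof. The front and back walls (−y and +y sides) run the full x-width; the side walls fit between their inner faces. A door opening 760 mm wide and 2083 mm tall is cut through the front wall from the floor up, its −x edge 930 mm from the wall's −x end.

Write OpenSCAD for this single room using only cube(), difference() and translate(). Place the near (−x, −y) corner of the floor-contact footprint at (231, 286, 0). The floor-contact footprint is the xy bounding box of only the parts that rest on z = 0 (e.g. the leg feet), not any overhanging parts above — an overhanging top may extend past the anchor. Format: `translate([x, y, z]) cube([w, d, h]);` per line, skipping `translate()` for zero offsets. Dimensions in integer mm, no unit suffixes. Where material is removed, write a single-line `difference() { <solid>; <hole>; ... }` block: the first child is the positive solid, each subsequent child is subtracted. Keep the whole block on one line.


difference() { translate([231, 286, 0]) cube([4900, 204, 2780]); translate([1161, 286, 0]) cube([760, 204, 2083]); }
translate([231, 4722, 0]) cube([4900, 204, 2780]);
translate([231, 490, 0]) cube([204, 4232, 2780]);
translate([4927, 490, 0]) cube([204, 4232, 2780]);


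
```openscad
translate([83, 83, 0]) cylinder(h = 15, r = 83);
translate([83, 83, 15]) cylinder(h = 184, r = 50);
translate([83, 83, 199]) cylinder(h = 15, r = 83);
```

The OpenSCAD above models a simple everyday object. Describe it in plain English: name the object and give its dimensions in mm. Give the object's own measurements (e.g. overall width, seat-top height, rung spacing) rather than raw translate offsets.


A spool: two coaxial disc flanges of radius 83 mm and thickness 15 mm, joined by a core cylinder of radius 50 mm and height 184 mm. The lower flange rests on z = 0 and the three cylinders share a vertical axis.


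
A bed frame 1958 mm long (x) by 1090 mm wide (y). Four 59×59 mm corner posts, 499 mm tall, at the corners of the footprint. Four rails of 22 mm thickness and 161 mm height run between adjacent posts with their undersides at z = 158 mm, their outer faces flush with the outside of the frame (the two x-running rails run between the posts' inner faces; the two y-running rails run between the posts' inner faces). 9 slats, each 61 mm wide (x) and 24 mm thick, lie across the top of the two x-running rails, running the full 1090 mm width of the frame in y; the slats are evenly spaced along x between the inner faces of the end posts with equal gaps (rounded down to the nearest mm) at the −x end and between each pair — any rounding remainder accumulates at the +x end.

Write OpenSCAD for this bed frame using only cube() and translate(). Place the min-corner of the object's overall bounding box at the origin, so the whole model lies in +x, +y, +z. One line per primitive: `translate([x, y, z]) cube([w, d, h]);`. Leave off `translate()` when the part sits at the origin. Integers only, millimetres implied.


// slat z = rail_z + rail_h = 158 + 161 = 319
// slat gap = ⌊(1840 − 9·61) / 10⌋ = 129
cube([59, 59, 499]);
translate([0, 1031, 0]) cube([59, 59, 499]);
translate([1899, 0, 0]) cube([59, 59, 499]);
translate([1899, 1031, 0]) cube([59, 59, 499]);
translate([59, 0, 158]) cube([1840, 22, 161]);
translate([59, 1068, 158]) cube([1840, 22, 161]);
translate([0, 59, 158]) cube([22, 972, 161]);
translate([1936, 59, 158]) cube([22, 972, 161]);
translate([188, 0, 319]) cube([61, 1090, 24]);
translate([378, 0, 319]) cube([61, 1090, 24]);
translate([568, 0, 319]) cube([61, 1090, 24]);
translate([758, 0, 319]) cube([61, 1090, 24]);
translate([948, 0, 319]) cube([61, 1090, 24]);
translate([1138, 0, 319]) cube([61, 1090, 24]);
translate([1328, 0, 319]) cube([61, 1090, 24]);
translate([1518, 0, 319]) cube([61, 1090, 24]);
translate([1708, 0, 319]) cube([61, 1090, 24]);
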